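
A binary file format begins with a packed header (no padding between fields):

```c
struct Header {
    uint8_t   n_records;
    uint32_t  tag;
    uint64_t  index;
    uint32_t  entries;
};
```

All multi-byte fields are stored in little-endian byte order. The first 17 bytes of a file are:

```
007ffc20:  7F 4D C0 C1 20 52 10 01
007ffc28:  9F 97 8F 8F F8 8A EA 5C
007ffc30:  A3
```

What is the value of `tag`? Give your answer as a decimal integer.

`tag` follows `n_records` (1 byte), so it starts at byte offset 1 and occupies 4 bytes.
Bytes at offsets 1..4: 4D C0 C1 20.
Little-endian stores the least-significant byte at the lowest address.
Reassemble most-significant byte first: 20 C1 C0 4D → 0x20C1C04D.
0x20C1C04D = 549568589.

549568589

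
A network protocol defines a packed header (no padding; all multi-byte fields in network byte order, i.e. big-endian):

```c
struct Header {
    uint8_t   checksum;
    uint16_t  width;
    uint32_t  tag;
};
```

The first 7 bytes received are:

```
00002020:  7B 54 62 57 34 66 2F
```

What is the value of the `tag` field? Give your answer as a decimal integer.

`tag` follows `checksum` (1 B), `width` (2 B), so it starts at offset 1 + 2 = 3 and occupies 4 bytes.
Bytes at offsets 3..6: 57 34 66 2F.
Big-endian stores the most-significant byte at the lowest address.
The bytes are already most-significant first: 0x5734662F.
0x5734662F = 1463051823.

1463051823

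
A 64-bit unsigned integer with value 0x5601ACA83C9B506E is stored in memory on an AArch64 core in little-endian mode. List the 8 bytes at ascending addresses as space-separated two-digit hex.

6E 50 9B 3C A8 AC 01 56

Split into bytes (most-significant first): 56 01 AC A8 3C 9B 50 6E.
In little-endian order the low byte comes first in memory.
So at ascending addresses the bytes are 6E 50 9B 3C A8 AC 01 56.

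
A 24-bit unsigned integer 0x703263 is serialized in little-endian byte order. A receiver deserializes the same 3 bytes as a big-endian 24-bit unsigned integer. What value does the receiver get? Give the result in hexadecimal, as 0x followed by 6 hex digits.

0x633270

Stored little-endian, the bytes at ascending addresses are 63 32 70.
Read back as big-endian, the last byte is least significant, giving 0x633270.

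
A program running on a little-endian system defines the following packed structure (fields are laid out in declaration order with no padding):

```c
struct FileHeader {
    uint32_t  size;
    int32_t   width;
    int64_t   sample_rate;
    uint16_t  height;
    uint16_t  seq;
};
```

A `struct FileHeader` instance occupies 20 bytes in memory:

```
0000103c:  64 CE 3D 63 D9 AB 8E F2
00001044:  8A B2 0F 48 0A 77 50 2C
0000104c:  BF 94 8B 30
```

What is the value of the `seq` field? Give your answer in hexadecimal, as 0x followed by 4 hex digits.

`seq` follows `size` (4 B), `width` (4 B), `sample_rate` (8 B), `height` (2 B), so it starts at offset 4 + 4 + 8 + 2 = 18 and occupies 2 bytes.
Bytes at offsets 18..19: 8B 30.
In little-endian order the low byte comes first in memory.
Reassemble most-significant byte first: 30 8B → 0x308B.

0x308B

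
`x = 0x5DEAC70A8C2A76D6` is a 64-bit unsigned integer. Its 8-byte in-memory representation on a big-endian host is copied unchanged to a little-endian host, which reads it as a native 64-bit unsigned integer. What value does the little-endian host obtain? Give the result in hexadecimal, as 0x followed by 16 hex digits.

Stored big-endian, the bytes at ascending addresses are 5D EA C7 0A 8C 2A 76 D6.
Read back as little-endian, the first byte is least significant, giving 0xD6762A8C0AC7EA5D.

0xD6762A8C0AC7EA5D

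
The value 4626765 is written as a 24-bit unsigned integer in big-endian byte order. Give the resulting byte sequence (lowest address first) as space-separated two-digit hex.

4626765 in hexadecimal, padded to 24 bits, is 0x46994D.
Split into bytes (most-significant first): 46 99 4D.
Big-endian: lowest address holds the most-significant byte.
So the memory order matches the most-significant-first order: 46 99 4D.

46 99 4D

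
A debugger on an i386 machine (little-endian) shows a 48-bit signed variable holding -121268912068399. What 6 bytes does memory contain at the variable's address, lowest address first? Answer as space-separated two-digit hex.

D1 E8 92 E1 B4 91

Two's complement of -121268912068399 in 48 bits: 121268912068399 = 0x6E4B1E6D172F; invert → 0x91B4E192E8D0; add 1 → 0x91B4E192E8D1.
Split into bytes (most-significant first): 91 B4 E1 92 E8 D1.
In little-endian order the low byte comes first in memory.
So at ascending addresses the bytes are D1 E8 92 E1 B4 91.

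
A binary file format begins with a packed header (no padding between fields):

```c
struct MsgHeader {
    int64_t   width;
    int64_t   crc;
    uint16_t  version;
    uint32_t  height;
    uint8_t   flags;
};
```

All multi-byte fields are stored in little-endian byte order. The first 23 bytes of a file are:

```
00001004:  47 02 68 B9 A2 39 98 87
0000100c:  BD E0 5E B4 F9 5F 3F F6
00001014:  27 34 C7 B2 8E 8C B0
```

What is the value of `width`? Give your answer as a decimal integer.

-8676121311071174073

`width` is the first field, at byte offset 0, occupying 8 bytes.
Bytes at offsets 0..7: 47 02 68 B9 A2 39 98 87.
Little-endian stores the least-significant byte at the lowest address.
Reassemble most-significant byte first: 87 98 39 A2 B9 68 02 47 → 0x879839A2B9680247.
Top bit is set, so as a signed 64-bit value this is 0x879839A2B9680247 − 2^64 = -8676121311071174073.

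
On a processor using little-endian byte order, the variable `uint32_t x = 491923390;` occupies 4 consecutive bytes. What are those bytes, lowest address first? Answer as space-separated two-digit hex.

491923390 in hexadecimal, padded to 32 bits, is 0x1D5227BE.
Split into bytes (most-significant first): 1D 52 27 BE.
Little-endian stores the least-significant byte at the lowest address.
So at ascending addresses the bytes are BE 27 52 1D.

BE 27 52 1D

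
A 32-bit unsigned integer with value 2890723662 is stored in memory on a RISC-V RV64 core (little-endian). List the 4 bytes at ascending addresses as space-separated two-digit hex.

2890723662 in hexadecimal, padded to 32 bits, is 0xAC4CF14E.
Split into bytes (most-significant first): AC 4C F1 4E.
Little-endian: lowest address holds the least-significant byte.
So at ascending addresses the bytes are 4E F1 4C AC.

4E F1 4C AC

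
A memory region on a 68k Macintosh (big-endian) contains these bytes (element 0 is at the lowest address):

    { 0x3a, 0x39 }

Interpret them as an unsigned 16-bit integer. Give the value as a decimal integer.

14905

Big-endian stores the most-significant byte at the lowest address.
The bytes are already most-significant first: 0x3A39.
0x3A39 = 14905.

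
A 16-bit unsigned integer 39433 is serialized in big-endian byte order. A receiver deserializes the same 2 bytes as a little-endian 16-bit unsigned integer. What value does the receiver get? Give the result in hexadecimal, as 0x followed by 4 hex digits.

0x099A

39433 in 16-bit hexadecimal is 0x9A09.
Stored big-endian, the bytes at ascending addresses are 9A 09.
Read back as little-endian, the first byte is least significant, giving 0x099A.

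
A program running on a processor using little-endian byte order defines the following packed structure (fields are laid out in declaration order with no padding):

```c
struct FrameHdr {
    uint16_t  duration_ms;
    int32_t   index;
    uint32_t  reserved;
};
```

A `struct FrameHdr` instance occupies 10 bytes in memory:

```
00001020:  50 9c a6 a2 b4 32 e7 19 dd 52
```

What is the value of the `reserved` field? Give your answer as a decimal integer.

`reserved` follows `duration_ms` (2 B), `index` (4 B), so it starts at offset 2 + 4 = 6 and occupies 4 bytes.
Bytes at offsets 6..9: E7 19 DD 52.
In little-endian order the low byte comes first in memory.
Reassemble most-significant byte first: 52 DD 19 E7 → 0x52DD19E7.
0x52DD19E7 = 1390221799.

1390221799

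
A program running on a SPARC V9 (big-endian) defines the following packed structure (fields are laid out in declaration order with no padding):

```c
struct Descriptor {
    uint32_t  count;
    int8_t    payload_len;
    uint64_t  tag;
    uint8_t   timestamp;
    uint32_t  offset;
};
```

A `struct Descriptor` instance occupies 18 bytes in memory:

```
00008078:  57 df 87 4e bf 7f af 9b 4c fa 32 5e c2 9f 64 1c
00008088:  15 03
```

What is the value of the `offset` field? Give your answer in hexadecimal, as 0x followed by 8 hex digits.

0x641C1503

`offset` follows `count` (4 B), `payload_len` (1 B), `tag` (8 B), `timestamp` (1 B), so it starts at offset 4 + 1 + 8 + 1 = 14 and occupies 4 bytes.
Bytes at offsets 14..17: 64 1C 15 03.
Big-endian: lowest address holds the most-significant byte.
The bytes are already most-significant first: 0x641C1503.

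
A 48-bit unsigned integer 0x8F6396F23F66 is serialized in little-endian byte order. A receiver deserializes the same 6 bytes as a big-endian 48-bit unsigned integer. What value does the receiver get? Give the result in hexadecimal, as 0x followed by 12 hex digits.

Stored little-endian, the bytes at ascending addresses are 66 3F F2 96 63 8F.
Read back as big-endian, the last byte is least significant, giving 0x663FF296638F.

0x663FF296638F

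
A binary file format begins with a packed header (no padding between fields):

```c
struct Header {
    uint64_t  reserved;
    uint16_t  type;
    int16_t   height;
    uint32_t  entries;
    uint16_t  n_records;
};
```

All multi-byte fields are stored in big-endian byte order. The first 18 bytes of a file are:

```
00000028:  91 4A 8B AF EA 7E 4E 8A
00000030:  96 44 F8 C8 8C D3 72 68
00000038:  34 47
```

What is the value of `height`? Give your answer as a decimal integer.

`height` follows `reserved` (8 B), `type` (2 B), so it starts at offset 8 + 2 = 10 and occupies 2 bytes.
Bytes at offsets 10..11: F8 C8.
In big-endian order the high byte comes first in memory.
The bytes are already most-significant first: 0xF8C8.
Top bit is set, so as a signed 16-bit value this is 0xF8C8 − 2^16 = -1848.

-1848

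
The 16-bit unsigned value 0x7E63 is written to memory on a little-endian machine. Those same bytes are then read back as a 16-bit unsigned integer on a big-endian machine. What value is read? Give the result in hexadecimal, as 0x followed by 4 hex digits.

Stored little-endian, the bytes at ascending addresses are 63 7E.
Read back as big-endian, the last byte is least significant, giving 0x637E.

0x637E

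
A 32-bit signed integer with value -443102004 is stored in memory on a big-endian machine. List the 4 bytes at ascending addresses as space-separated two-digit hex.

Two's complement of -443102004 in 32 bits: 443102004 = 0x1A693334; invert → 0xE596CCCB; add 1 → 0xE596CCCC.
Split into bytes (most-significant first): E5 96 CC CC.
In big-endian order the high byte comes first in memory.
So the memory order matches the most-significant-first order: E5 96 CC CC.

E5 96 CC CC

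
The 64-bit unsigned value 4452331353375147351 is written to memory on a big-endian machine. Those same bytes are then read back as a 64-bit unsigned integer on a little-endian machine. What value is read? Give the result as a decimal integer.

6306520266119563581

4452331353375147351 in 64-bit hexadecimal is 0x3DC9DBC6C4428557.
Stored big-endian, the bytes at ascending addresses are 3D C9 DB C6 C4 42 85 57.
Read back as little-endian, the first byte is least significant, giving 0x578542C4C6DBC93D.
0x578542C4C6DBC93D = 6306520266119563581.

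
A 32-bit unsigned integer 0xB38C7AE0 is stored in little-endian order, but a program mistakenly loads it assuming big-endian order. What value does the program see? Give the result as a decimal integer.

Stored little-endian, the bytes at ascending addresses are E0 7A 8C B3.
Read back as big-endian, the last byte is least significant, giving 0xE07A8CB3.
0xE07A8CB3 = 3766127795.

3766127795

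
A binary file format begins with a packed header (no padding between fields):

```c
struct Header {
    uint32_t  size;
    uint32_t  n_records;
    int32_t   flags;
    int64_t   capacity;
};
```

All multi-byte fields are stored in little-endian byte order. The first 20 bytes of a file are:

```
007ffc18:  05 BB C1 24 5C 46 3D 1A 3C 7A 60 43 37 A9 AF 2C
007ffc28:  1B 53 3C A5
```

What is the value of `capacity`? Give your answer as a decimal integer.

`capacity` follows `size` (4 B), `n_records` (4 B), `flags` (4 B), so it starts at offset 4 + 4 + 4 = 12 and occupies 8 bytes.
Bytes at offsets 12..19: 37 A9 AF 2C 1B 53 3C A5.
Little-endian: lowest address holds the least-significant byte.
Reassemble most-significant byte first: A5 3C 53 1B 2C AF A9 37 → 0xA53C531B2CAFA937.
Top bit is set, so as a signed 64-bit value this is 0xA53C531B2CAFA937 − 2^64 = -6540261182669870793.

-6540261182669870793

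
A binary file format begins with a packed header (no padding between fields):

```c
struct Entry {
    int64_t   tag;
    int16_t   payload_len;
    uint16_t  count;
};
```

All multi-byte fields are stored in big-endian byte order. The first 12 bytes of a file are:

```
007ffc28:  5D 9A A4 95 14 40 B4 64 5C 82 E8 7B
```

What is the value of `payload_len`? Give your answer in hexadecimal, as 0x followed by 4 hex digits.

0x5C82

`payload_len` follows `tag` (8 bytes), so it starts at byte offset 8 and occupies 2 bytes.
Bytes at offsets 8..9: 5C 82.
In big-endian order the high byte comes first in memory.
The bytes are already most-significant first: 0x5C82.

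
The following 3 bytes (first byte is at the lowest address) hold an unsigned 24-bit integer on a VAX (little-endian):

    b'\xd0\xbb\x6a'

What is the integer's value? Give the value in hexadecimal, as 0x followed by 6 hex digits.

0x6ABBD0

Little-endian: lowest address holds the least-significant byte.
Reassemble most-significant byte first: 6A BB D0 → 0x6ABBD0.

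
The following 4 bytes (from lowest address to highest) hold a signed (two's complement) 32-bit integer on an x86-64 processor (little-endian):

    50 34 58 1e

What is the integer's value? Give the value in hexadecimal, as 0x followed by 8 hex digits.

0x1E583450

Little-endian: lowest address holds the least-significant byte.
Reassemble most-significant byte first: 1E 58 34 50 → 0x1E583450.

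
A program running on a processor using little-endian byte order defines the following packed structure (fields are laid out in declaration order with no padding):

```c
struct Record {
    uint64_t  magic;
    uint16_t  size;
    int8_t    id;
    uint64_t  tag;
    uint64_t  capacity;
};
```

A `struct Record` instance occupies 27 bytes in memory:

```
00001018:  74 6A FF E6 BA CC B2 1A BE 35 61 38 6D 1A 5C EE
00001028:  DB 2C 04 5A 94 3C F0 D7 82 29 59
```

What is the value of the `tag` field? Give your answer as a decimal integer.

`tag` follows `magic` (8 B), `size` (2 B), `id` (1 B), so it starts at offset 8 + 2 + 1 = 11 and occupies 8 bytes.
Bytes at offsets 11..18: 38 6D 1A 5C EE DB 2C 04.
In little-endian order the low byte comes first in memory.
Reassemble most-significant byte first: 04 2C DB EE 5C 1A 6D 38 → 0x042CDBEE5C1A6D38.
0x042CDBEE5C1A6D38 = 300857091920915768.

300857091920915768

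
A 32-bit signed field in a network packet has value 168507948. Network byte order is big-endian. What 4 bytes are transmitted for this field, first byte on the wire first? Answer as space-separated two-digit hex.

0A 0B 3A 2C

168507948 in hexadecimal, padded to 32 bits, is 0x0A0B3A2C.
Split into bytes (most-significant first): 0A 0B 3A 2C.
Big-endian: lowest address holds the most-significant byte.
So the memory order matches the most-significant-first order: 0A 0B 3A 2C.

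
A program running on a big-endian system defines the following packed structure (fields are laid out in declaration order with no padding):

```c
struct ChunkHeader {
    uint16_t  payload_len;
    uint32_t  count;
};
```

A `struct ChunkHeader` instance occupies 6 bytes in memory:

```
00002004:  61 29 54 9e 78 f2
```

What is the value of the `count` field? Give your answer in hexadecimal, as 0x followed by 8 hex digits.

`count` follows `payload_len` (2 bytes), so it starts at byte offset 2 and occupies 4 bytes.
Bytes at offsets 2..5: 54 9E 78 F2.
Big-endian: lowest address holds the most-significant byte.
The bytes are already most-significant first: 0x549E78F2.

0x549E78F2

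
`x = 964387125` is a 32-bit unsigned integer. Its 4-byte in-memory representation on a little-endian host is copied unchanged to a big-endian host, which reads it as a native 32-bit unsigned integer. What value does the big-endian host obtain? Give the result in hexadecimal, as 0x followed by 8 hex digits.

964387125 in 32-bit hexadecimal is 0x397B6135.
Stored little-endian, the bytes at ascending addresses are 35 61 7B 39.
Read back as big-endian, the last byte is least significant, giving 0x35617B39.

0x35617B39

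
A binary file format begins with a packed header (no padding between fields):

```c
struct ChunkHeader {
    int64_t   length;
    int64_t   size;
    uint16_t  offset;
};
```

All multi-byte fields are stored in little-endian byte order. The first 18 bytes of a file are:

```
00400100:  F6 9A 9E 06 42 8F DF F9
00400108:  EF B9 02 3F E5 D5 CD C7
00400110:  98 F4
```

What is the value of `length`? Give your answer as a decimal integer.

-441476724717348106

`length` is the first field, at byte offset 0, occupying 8 bytes.
Bytes at offsets 0..7: F6 9A 9E 06 42 8F DF F9.
In little-endian order the low byte comes first in memory.
Reassemble most-significant byte first: F9 DF 8F 42 06 9E 9A F6 → 0xF9DF8F42069E9AF6.
Top bit is set, so as a signed 64-bit value this is 0xF9DF8F42069E9AF6 − 2^64 = -441476724717348106.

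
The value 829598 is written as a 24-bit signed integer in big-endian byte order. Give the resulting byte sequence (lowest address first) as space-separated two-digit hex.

0C A8 9E

829598 in hexadecimal, padded to 24 bits, is 0x0CA89E.
Split into bytes (most-significant first): 0C A8 9E.
In big-endian order the high byte comes first in memory.
So the memory order matches the most-significant-first order: 0C A8 9E.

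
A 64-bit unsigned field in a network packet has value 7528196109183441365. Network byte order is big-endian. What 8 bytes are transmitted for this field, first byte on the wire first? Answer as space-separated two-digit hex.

7528196109183441365 in hexadecimal, padded to 64 bits, is 0x68798679A75B59D5.
Split into bytes (most-significant first): 68 79 86 79 A7 5B 59 D5.
In big-endian order the high byte comes first in memory.
So the memory order matches the most-significant-first order: 68 79 86 79 A7 5B 59 D5.

68 79 86 79 A7 5B 59 D5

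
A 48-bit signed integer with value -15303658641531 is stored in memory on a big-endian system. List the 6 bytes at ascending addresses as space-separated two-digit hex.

Two's complement of -15303658641531 in 48 bits: 15303658641531 = 0x0DEB2923187B; invert → 0xF214D6DCE784; add 1 → 0xF214D6DCE785.
Split into bytes (most-significant first): F2 14 D6 DC E7 85.
Big-endian: lowest address holds the most-significant byte.
So the memory order matches the most-significant-first order: F2 14 D6 DC E7 85.

F2 14 D6 DC E7 85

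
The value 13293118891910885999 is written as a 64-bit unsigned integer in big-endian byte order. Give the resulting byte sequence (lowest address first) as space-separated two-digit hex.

B8 7A A5 33 C5 61 F2 6F

13293118891910885999 in hexadecimal, padded to 64 bits, is 0xB87AA533C561F26F.
Split into bytes (most-significant first): B8 7A A5 33 C5 61 F2 6F.
In big-endian order the high byte comes first in memory.
So the memory order matches the most-significant-first order: B8 7A A5 33 C5 61 F2 6F.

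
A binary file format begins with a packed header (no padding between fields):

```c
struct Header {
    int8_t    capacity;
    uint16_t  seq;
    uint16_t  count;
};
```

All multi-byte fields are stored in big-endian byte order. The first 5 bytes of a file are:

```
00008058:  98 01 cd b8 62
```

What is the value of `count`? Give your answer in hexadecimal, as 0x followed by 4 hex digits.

0xB862

`count` follows `capacity` (1 B), `seq` (2 B), so it starts at offset 1 + 2 = 3 and occupies 2 bytes.
Bytes at offsets 3..4: B8 62.
Big-endian: lowest address holds the most-significant byte.
The bytes are already most-significant first: 0xB862.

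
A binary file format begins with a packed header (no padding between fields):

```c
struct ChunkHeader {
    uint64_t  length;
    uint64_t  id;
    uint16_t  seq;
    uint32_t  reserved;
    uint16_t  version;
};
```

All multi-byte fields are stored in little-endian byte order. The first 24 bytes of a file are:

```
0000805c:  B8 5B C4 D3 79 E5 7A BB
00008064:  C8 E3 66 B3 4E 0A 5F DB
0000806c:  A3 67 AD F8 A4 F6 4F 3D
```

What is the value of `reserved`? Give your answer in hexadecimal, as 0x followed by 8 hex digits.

`reserved` follows `length` (8 B), `id` (8 B), `seq` (2 B), so it starts at offset 8 + 8 + 2 = 18 and occupies 4 bytes.
Bytes at offsets 18..21: AD F8 A4 F6.
In little-endian order the low byte comes first in memory.
Reassemble most-significant byte first: F6 A4 F8 AD → 0xF6A4F8AD.

0xF6A4F8AD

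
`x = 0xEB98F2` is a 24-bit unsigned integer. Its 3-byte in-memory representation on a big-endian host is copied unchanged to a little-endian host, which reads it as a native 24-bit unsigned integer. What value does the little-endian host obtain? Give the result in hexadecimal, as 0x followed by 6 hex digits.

0xF298EB

Stored big-endian, the bytes at ascending addresses are EB 98 F2.
Read back as little-endian, the first byte is least significant, giving 0xF298EB.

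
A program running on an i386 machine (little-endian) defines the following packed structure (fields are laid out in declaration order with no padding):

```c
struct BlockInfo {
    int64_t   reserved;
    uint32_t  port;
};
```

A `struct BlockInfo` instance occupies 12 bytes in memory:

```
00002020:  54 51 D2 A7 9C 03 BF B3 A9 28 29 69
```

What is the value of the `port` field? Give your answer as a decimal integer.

`port` follows `reserved` (8 bytes), so it starts at byte offset 8 and occupies 4 bytes.
Bytes at offsets 8..11: A9 28 29 69.
Little-endian: lowest address holds the least-significant byte.
Reassemble most-significant byte first: 69 29 28 A9 → 0x692928A9.
0x692928A9 = 1764305065.

1764305065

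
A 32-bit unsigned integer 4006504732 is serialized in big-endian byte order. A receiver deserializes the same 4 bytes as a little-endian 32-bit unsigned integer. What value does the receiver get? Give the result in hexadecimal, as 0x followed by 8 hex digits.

4006504732 in 32-bit hexadecimal is 0xEECE691C.
Stored big-endian, the bytes at ascending addresses are EE CE 69 1C.
Read back as little-endian, the first byte is least significant, giving 0x1C69CEEE.

0x1C69CEEE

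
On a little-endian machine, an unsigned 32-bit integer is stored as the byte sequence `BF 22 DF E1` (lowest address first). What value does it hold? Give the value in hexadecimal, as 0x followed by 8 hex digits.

Little-endian stores the least-significant byte at the lowest address.
Reassemble most-significant byte first: E1 DF 22 BF → 0xE1DF22BF.

0xE1DF22BF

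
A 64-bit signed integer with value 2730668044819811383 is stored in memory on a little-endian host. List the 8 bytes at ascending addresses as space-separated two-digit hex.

37 CC FE 7A 1E 48 E5 25

2730668044819811383 in hexadecimal, padded to 64 bits, is 0x25E5481E7AFECC37.
Split into bytes (most-significant first): 25 E5 48 1E 7A FE CC 37.
In little-endian order the low byte comes first in memory.
So at ascending addresses the bytes are 37 CC FE 7A 1E 48 E5 25.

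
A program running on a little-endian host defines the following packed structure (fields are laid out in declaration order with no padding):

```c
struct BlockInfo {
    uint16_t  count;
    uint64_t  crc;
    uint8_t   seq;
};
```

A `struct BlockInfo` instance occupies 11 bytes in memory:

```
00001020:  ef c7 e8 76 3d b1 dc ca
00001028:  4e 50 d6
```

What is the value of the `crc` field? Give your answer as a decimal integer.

5786785620432877288

`crc` follows `count` (2 bytes), so it starts at byte offset 2 and occupies 8 bytes.
Bytes at offsets 2..9: E8 76 3D B1 DC CA 4E 50.
Little-endian: lowest address holds the least-significant byte.
Reassemble most-significant byte first: 50 4E CA DC B1 3D 76 E8 → 0x504ECADCB13D76E8.
0x504ECADCB13D76E8 = 5786785620432877288.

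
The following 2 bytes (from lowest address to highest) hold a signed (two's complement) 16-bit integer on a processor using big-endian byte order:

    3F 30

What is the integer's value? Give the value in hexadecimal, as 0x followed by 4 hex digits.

Big-endian: lowest address holds the most-significant byte.
The bytes are already most-significant first: 0x3F30.

0x3F30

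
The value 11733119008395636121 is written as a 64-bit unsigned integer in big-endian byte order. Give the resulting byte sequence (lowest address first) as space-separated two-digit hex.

A2 D4 69 92 CA CE 2D 99

11733119008395636121 in hexadecimal, padded to 64 bits, is 0xA2D46992CACE2D99.
Split into bytes (most-significant first): A2 D4 69 92 CA CE 2D 99.
Big-endian stores the most-significant byte at the lowest address.
So the memory order matches the most-significant-first order: A2 D4 69 92 CA CE 2D 99.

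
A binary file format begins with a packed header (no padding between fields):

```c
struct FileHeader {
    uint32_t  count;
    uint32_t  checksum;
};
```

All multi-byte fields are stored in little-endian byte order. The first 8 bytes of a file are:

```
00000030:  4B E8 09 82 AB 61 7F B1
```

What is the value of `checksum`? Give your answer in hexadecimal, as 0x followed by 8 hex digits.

`checksum` follows `count` (4 bytes), so it starts at byte offset 4 and occupies 4 bytes.
Bytes at offsets 4..7: AB 61 7F B1.
In little-endian order the low byte comes first in memory.
Reassemble most-significant byte first: B1 7F 61 AB → 0xB17F61AB.

0xB17F61AB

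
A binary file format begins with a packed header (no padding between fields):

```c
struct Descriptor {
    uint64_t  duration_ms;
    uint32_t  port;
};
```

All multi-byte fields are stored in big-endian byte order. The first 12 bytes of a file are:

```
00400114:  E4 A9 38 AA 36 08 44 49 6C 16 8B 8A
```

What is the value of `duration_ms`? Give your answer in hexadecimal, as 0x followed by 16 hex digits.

`duration_ms` is the first field, at byte offset 0, occupying 8 bytes.
Bytes at offsets 0..7: E4 A9 38 AA 36 08 44 49.
Big-endian stores the most-significant byte at the lowest address.
The bytes are already most-significant first: 0xE4A938AA36084449.

0xE4A938AA36084449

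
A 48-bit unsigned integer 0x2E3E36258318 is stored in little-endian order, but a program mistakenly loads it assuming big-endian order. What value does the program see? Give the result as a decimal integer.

26951544094254

Stored little-endian, the bytes at ascending addresses are 18 83 25 36 3E 2E.
Read back as big-endian, the last byte is least significant, giving 0x188325363E2E.
0x188325363E2E = 26951544094254.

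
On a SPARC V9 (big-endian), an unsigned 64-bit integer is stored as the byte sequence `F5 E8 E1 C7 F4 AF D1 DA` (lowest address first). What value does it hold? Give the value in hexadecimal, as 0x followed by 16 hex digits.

0xF5E8E1C7F4AFD1DA

Big-endian: lowest address holds the most-significant byte.
The bytes are already most-significant first: 0xF5E8E1C7F4AFD1DA.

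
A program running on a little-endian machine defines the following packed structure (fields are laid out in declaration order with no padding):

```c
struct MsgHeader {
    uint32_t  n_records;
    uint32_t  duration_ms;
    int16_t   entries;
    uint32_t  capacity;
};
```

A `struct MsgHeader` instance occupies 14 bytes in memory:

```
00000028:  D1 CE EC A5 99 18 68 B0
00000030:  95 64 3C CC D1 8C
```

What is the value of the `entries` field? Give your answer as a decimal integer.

`entries` follows `n_records` (4 B), `duration_ms` (4 B), so it starts at offset 4 + 4 = 8 and occupies 2 bytes.
Bytes at offsets 8..9: 95 64.
Little-endian: lowest address holds the least-significant byte.
Reassemble most-significant byte first: 64 95 → 0x6495.
0x6495 = 25749.

25749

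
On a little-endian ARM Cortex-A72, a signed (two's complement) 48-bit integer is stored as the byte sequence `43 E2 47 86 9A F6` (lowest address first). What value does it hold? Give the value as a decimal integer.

Little-endian: lowest address holds the least-significant byte.
Reassemble most-significant byte first: F6 9A 86 47 E2 43 → 0xF69A8647E243.
Top bit is set, so as a signed 48-bit value this is 0xF69A8647E243 − 2^48 = -10331438456253.

-10331438456253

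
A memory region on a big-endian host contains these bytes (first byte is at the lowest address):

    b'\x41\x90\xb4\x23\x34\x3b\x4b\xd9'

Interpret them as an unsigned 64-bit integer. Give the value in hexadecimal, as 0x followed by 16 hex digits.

0x4190B423343B4BD9

In big-endian order the high byte comes first in memory.
The bytes are already most-significant first: 0x4190B423343B4BD9.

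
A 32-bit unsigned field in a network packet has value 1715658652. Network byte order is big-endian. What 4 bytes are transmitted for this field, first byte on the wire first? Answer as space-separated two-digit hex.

1715658652 in hexadecimal, padded to 32 bits, is 0x6642DF9C.
Split into bytes (most-significant first): 66 42 DF 9C.
Big-endian: lowest address holds the most-significant byte.
So the memory order matches the most-significant-first order: 66 42 DF 9C.

66 42 DF 9C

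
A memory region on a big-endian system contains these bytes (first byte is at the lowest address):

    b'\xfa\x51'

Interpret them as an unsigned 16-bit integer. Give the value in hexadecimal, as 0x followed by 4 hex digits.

0xFA51

In big-endian order the high byte comes first in memory.
The bytes are already most-significant first: 0xFA51.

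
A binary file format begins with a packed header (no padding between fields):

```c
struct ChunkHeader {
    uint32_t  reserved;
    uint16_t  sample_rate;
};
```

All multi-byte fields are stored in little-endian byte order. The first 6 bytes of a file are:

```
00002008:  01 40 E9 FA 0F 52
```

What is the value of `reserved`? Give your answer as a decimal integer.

`reserved` is the first field, at byte offset 0, occupying 4 bytes.
Bytes at offsets 0..3: 01 40 E9 FA.
Little-endian stores the least-significant byte at the lowest address.
Reassemble most-significant byte first: FA E9 40 01 → 0xFAE94001.
0xFAE94001 = 4209590273.

4209590273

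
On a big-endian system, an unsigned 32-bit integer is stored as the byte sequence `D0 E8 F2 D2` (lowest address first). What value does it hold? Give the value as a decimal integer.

3504927442

Big-endian: lowest address holds the most-significant byte.
The bytes are already most-significant first: 0xD0E8F2D2.
0xD0E8F2D2 = 3504927442.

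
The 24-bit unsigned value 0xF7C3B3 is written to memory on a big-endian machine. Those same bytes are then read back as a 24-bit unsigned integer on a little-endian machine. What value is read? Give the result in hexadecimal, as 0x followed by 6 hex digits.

Stored big-endian, the bytes at ascending addresses are F7 C3 B3.
Read back as little-endian, the first byte is least significant, giving 0xB3C3F7.

0xB3C3F7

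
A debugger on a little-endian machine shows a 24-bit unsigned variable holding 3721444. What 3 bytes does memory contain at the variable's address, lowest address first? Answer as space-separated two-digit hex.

3721444 in hexadecimal, padded to 24 bits, is 0x38C8E4.
Split into bytes (most-significant first): 38 C8 E4.
Little-endian: lowest address holds the least-significant byte.
So at ascending addresses the bytes are E4 C8 38.

E4 C8 38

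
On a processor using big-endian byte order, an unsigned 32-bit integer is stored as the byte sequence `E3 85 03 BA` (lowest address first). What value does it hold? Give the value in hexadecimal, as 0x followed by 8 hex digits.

Big-endian stores the most-significant byte at the lowest address.
The bytes are already most-significant first: 0xE38503BA.

0xE38503BA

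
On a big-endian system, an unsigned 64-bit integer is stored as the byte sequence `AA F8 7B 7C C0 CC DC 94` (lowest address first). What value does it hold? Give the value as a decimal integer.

Big-endian: lowest address holds the most-significant byte.
The bytes are already most-significant first: 0xAAF87B7CC0CCDC94.
0xAAF87B7CC0CCDC94 = 12319732556412804244.

12319732556412804244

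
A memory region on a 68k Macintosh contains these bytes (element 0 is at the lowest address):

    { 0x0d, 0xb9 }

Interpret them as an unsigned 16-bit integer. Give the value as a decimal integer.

3513

Big-endian: lowest address holds the most-significant byte.
The bytes are already most-significant first: 0x0DB9.
0x0DB9 = 3513.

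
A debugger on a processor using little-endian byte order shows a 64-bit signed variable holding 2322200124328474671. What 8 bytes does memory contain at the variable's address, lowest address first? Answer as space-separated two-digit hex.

2F 78 F7 A3 B5 1C 3A 20

2322200124328474671 in hexadecimal, padded to 64 bits, is 0x203A1CB5A3F7782F.
Split into bytes (most-significant first): 20 3A 1C B5 A3 F7 78 2F.
In little-endian order the low byte comes first in memory.
So at ascending addresses the bytes are 2F 78 F7 A3 B5 1C 3A 20.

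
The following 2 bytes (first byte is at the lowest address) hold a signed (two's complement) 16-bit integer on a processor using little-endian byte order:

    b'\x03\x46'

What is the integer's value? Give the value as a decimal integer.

In little-endian order the low byte comes first in memory.
Reassemble most-significant byte first: 46 03 → 0x4603.
0x4603 = 17923.

17923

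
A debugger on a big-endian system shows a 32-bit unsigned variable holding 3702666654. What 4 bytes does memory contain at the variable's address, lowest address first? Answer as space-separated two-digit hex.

3702666654 in hexadecimal, padded to 32 bits, is 0xDCB2359E.
Split into bytes (most-significant first): DC B2 35 9E.
In big-endian order the high byte comes first in memory.
So the memory order matches the most-significant-first order: DC B2 35 9E.

DC B2 35 9E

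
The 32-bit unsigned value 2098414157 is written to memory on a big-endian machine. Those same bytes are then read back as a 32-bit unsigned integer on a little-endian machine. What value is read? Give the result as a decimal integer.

1296175997

2098414157 in 32-bit hexadecimal is 0x7D13424D.
Stored big-endian, the bytes at ascending addresses are 7D 13 42 4D.
Read back as little-endian, the first byte is least significant, giving 0x4D42137D.
0x4D42137D = 1296175997.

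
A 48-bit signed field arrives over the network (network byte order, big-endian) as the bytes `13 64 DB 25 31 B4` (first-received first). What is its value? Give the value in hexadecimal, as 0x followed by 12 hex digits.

0x1364DB2531B4

Big-endian: lowest address holds the most-significant byte.
The bytes are already most-significant first: 0x1364DB2531B4.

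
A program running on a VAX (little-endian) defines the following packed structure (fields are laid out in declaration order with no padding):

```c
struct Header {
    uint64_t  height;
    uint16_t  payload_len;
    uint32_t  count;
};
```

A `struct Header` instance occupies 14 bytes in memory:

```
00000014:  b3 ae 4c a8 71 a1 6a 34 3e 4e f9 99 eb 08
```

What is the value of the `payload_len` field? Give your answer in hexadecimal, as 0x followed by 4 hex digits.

0x4E3E

`payload_len` follows `height` (8 bytes), so it starts at byte offset 8 and occupies 2 bytes.
Bytes at offsets 8..9: 3E 4E.
Little-endian: lowest address holds the least-significant byte.
Reassemble most-significant byte first: 4E 3E → 0x4E3E.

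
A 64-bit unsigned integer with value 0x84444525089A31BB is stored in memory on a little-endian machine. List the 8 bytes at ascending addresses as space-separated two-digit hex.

BB 31 9A 08 25 45 44 84

Split into bytes (most-significant first): 84 44 45 25 08 9A 31 BB.
Little-endian: lowest address holds the least-significant byte.
So at ascending addresses the bytes are BB 31 9A 08 25 45 44 84.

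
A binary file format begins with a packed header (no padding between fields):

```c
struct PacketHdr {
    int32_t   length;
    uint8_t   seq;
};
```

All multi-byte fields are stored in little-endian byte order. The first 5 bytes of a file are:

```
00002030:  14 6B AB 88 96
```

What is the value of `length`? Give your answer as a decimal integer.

`length` is the first field, at byte offset 0, occupying 4 bytes.
Bytes at offsets 0..3: 14 6B AB 88.
In little-endian order the low byte comes first in memory.
Reassemble most-significant byte first: 88 AB 6B 14 → 0x88AB6B14.
Top bit is set, so as a signed 32-bit value this is 0x88AB6B14 − 2^32 = -2002031852.

-2002031852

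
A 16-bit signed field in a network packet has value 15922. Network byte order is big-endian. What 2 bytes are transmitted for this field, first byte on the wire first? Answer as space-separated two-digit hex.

3E 32

15922 in hexadecimal, padded to 16 bits, is 0x3E32.
Split into bytes (most-significant first): 3E 32.
Big-endian stores the most-significant byte at the lowest address.
So the memory order matches the most-significant-first order: 3E 32.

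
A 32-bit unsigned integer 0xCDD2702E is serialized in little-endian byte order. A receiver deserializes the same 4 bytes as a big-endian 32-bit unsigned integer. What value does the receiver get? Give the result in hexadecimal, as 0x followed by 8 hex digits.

Stored little-endian, the bytes at ascending addresses are 2E 70 D2 CD.
Read back as big-endian, the last byte is least significant, giving 0x2E70D2CD.

0x2E70D2CD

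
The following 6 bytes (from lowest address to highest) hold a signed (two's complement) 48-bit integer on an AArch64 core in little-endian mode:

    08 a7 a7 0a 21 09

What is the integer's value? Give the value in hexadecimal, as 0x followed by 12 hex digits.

In little-endian order the low byte comes first in memory.
Reassemble most-significant byte first: 09 21 0A A7 A7 08 → 0x09210AA7A708.

0x09210AA7A708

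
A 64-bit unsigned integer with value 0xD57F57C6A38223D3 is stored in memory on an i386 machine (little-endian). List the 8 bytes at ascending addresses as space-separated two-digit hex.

D3 23 82 A3 C6 57 7F D5

Split into bytes (most-significant first): D5 7F 57 C6 A3 82 23 D3.
Little-endian: lowest address holds the least-significant byte.
So at ascending addresses the bytes are D3 23 82 A3 C6 57 7F D5.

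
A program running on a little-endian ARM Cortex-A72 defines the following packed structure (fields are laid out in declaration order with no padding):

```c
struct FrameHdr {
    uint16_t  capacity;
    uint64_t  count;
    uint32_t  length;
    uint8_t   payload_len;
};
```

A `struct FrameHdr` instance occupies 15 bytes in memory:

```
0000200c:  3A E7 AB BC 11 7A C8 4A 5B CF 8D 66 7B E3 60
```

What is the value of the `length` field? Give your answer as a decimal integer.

`length` follows `capacity` (2 B), `count` (8 B), so it starts at offset 2 + 8 = 10 and occupies 4 bytes.
Bytes at offsets 10..13: 8D 66 7B E3.
In little-endian order the low byte comes first in memory.
Reassemble most-significant byte first: E3 7B 66 8D → 0xE37B668D.
0xE37B668D = 3816515213.

3816515213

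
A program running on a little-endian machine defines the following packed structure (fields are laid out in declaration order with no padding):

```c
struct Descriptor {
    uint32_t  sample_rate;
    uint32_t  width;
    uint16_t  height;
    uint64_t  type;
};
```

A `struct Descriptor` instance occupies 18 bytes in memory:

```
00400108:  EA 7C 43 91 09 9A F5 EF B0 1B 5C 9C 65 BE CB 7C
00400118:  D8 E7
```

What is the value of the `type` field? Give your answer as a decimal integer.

16706240032245390428

`type` follows `sample_rate` (4 B), `width` (4 B), `height` (2 B), so it starts at offset 4 + 4 + 2 = 10 and occupies 8 bytes.
Bytes at offsets 10..17: 5C 9C 65 BE CB 7C D8 E7.
Little-endian stores the least-significant byte at the lowest address.
Reassemble most-significant byte first: E7 D8 7C CB BE 65 9C 5C → 0xE7D87CCBBE659C5C.
0xE7D87CCBBE659C5C = 16706240032245390428.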